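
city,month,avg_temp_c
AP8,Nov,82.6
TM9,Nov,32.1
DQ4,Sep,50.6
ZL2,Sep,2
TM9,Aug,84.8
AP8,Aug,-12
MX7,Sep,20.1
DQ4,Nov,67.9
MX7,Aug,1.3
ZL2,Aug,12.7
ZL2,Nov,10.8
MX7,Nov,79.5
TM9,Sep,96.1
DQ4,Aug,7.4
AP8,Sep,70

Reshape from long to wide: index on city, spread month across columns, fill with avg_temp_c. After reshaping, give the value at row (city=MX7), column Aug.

Wide layout: rows indexed by city, columns are the 3 distinct month values (Nov, Sep, Aug).
Cell (city=MX7, month=Aug) draws from the long row where city=MX7 and month=Aug, which has avg_temp_c=1.3.

1.3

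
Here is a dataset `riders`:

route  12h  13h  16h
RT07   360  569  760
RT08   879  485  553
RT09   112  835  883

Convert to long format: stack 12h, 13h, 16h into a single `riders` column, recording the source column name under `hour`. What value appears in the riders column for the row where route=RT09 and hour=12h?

112

Unpivoting turns each (route, wide-column) pair into one long row.
The wide cell at row RT09, column 12h holds 112, so the long row (RT09, 12h) has riders=112.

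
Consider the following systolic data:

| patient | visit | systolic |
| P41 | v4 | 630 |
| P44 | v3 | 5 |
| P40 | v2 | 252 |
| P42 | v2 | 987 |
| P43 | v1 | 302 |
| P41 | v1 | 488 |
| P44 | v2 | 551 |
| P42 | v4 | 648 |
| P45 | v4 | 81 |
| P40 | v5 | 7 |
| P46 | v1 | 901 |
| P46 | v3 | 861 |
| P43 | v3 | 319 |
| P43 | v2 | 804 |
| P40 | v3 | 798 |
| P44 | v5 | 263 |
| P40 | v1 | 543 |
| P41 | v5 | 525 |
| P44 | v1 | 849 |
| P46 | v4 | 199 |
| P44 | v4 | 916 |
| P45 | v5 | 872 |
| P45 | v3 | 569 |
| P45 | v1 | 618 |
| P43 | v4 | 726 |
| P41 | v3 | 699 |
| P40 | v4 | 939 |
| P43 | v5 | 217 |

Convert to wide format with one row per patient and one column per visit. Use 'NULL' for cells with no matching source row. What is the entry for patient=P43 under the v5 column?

217

The long row with patient=P43, visit=v5 has systolic=217.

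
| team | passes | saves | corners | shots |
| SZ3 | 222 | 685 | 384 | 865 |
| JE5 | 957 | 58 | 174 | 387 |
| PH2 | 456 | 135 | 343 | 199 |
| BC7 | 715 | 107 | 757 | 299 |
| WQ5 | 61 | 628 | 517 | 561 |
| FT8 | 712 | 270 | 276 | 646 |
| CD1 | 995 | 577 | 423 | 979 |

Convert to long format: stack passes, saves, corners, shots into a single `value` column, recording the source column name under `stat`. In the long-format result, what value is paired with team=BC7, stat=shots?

299

Unpivoting turns each (team, wide-column) pair into one long row.
The wide cell at row BC7, column shots holds 299, so the long row (BC7, shots) has value=299.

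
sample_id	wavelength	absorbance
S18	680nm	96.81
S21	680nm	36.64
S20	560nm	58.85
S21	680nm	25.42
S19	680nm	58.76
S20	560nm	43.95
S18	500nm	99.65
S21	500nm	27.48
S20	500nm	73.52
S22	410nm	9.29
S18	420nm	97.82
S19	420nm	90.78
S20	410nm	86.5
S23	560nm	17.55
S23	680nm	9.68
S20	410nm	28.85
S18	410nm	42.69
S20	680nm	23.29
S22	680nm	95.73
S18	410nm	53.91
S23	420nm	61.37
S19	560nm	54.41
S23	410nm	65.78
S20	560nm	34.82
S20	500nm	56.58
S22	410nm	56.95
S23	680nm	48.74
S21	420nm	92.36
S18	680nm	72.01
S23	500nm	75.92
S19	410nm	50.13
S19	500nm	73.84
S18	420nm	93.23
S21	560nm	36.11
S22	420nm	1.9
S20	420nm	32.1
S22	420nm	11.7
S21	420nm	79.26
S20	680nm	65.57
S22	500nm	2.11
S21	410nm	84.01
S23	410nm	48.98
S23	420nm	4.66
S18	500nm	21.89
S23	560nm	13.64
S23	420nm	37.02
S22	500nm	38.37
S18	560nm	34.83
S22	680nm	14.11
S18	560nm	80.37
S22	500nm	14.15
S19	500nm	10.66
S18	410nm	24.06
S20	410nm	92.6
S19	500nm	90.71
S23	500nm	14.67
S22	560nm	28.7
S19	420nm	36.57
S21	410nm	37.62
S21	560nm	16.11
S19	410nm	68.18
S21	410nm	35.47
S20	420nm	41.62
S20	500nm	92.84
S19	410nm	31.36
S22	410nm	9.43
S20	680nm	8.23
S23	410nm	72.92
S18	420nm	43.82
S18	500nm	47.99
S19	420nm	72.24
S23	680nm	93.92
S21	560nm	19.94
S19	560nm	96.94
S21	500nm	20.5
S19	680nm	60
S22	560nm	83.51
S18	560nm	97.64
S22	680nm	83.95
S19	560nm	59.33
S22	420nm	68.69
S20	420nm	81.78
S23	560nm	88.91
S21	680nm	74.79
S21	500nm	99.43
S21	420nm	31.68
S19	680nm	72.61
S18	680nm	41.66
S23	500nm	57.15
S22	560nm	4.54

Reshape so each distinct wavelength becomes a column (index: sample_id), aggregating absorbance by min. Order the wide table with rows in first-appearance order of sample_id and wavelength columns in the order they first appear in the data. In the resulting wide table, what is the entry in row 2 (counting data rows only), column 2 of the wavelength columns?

With rows in first-appearance order of sample_id, row 2 is sample_id=S21. wavelength columns in first-appearance order: 680nm, 560nm, 500nm, 410nm, 420nm; column 2 is 560nm.
Long rows with sample_id=S21, wavelength=560nm: min(36.11, 16.11, 19.94) = 16.11.

16.11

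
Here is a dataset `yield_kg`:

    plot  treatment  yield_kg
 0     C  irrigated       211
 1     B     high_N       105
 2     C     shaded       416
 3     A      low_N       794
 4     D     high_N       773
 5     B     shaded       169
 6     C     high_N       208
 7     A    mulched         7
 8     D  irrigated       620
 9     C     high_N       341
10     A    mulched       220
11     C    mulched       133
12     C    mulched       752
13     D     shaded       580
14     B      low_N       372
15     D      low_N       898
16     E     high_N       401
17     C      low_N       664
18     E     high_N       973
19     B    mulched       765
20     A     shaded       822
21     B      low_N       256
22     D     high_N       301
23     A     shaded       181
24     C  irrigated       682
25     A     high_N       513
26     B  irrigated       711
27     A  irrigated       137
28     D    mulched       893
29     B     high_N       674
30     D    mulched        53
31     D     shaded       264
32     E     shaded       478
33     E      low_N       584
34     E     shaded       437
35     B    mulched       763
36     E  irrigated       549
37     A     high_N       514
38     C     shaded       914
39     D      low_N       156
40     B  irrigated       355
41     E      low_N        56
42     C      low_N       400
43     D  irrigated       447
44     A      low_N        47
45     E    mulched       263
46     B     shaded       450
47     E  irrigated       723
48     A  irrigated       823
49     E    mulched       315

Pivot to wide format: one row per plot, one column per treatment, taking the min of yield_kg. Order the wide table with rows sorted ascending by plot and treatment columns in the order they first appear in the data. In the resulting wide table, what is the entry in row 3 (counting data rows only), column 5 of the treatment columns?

133

With rows sorted ascending by plot, row 3 is plot=C. treatment columns in first-appearance order: irrigated, high_N, shaded, low_N, mulched; column 5 is mulched.
Long rows with plot=C, treatment=mulched: min(133, 752) = 133.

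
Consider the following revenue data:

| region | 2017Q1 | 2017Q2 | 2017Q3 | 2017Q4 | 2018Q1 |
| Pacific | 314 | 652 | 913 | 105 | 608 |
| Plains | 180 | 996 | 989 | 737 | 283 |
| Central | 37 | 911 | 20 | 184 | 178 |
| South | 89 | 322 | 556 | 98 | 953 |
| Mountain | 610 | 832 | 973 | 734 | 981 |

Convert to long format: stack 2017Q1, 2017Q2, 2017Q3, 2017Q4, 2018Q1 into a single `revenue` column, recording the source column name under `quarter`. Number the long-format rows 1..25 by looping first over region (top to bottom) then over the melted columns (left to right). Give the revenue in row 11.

37

25 rows total (5 × 5). Row 11: index ⌊(11-1)/5⌋ = 2 into region → Central; (11-1) mod 5 = 0 into the melted columns → 2017Q1.
So row 11 is (Central, 2017Q1, 37); revenue = 37.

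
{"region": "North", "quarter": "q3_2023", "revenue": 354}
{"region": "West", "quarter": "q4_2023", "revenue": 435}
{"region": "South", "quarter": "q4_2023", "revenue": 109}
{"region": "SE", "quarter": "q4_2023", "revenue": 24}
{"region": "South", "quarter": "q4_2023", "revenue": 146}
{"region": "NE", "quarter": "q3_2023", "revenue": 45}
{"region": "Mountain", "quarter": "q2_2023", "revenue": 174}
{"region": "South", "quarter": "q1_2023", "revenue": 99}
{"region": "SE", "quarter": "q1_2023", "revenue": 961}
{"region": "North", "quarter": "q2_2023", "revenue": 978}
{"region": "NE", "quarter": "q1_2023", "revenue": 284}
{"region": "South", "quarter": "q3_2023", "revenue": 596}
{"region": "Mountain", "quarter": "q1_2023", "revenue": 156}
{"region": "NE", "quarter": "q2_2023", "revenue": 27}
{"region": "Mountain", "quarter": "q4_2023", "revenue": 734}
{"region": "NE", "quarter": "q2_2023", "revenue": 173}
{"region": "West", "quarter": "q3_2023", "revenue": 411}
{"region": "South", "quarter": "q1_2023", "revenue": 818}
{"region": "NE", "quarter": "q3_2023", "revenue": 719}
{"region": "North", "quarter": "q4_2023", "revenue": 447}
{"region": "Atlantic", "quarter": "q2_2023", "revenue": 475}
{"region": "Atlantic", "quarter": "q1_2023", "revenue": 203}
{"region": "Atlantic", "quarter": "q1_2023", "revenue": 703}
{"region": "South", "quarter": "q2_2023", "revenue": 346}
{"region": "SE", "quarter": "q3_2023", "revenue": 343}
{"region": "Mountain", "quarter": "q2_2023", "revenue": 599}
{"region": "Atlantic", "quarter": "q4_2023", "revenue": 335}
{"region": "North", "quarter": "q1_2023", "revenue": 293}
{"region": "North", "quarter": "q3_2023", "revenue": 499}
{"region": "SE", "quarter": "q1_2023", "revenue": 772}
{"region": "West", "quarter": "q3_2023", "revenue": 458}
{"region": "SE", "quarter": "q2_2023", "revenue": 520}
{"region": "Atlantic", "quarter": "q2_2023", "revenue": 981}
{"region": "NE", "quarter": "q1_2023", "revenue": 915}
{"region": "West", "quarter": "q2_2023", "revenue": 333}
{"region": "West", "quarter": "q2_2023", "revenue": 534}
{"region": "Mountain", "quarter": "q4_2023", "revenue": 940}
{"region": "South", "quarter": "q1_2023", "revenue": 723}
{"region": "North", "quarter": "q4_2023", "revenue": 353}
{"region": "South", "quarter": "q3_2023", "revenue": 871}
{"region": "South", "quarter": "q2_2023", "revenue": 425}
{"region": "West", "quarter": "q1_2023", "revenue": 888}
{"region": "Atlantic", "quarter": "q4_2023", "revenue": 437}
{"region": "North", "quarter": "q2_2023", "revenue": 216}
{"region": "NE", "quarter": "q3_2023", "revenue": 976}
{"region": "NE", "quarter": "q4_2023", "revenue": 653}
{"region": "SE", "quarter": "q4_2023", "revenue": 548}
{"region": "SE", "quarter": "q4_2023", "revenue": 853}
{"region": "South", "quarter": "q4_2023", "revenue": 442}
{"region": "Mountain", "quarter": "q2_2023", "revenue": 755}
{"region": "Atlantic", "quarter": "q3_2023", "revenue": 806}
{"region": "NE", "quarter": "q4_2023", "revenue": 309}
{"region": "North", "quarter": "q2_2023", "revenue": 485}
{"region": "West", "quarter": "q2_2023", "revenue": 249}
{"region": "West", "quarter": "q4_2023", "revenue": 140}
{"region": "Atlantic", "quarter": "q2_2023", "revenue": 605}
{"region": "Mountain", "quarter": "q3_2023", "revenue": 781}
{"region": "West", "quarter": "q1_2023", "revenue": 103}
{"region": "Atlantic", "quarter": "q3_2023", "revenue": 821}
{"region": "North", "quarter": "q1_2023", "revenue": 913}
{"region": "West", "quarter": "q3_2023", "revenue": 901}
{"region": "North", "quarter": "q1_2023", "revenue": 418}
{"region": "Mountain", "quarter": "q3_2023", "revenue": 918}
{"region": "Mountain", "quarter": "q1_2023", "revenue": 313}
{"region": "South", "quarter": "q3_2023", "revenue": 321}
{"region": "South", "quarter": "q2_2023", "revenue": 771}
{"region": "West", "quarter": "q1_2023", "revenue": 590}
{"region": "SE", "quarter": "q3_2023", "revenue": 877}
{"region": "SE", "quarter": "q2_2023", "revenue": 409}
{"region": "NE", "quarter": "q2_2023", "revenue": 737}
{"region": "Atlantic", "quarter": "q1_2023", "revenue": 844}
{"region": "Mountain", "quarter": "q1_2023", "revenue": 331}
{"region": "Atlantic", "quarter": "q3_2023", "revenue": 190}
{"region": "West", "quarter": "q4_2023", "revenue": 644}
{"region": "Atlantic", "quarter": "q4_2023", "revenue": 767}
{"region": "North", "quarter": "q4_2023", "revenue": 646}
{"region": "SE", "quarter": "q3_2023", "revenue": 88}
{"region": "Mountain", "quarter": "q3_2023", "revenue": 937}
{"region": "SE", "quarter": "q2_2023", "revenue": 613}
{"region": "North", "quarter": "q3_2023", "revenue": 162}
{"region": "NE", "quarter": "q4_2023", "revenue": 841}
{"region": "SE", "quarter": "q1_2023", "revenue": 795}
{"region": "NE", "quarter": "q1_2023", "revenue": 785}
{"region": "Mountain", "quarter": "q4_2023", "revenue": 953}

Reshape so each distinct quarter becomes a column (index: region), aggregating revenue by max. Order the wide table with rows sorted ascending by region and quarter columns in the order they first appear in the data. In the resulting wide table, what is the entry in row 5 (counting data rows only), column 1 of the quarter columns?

877

With rows sorted ascending by region, row 5 is region=SE. quarter columns in first-appearance order: q3_2023, q4_2023, q2_2023, q1_2023; column 1 is q3_2023.
Long rows with region=SE, quarter=q3_2023: max(343, 877, 88) = 877.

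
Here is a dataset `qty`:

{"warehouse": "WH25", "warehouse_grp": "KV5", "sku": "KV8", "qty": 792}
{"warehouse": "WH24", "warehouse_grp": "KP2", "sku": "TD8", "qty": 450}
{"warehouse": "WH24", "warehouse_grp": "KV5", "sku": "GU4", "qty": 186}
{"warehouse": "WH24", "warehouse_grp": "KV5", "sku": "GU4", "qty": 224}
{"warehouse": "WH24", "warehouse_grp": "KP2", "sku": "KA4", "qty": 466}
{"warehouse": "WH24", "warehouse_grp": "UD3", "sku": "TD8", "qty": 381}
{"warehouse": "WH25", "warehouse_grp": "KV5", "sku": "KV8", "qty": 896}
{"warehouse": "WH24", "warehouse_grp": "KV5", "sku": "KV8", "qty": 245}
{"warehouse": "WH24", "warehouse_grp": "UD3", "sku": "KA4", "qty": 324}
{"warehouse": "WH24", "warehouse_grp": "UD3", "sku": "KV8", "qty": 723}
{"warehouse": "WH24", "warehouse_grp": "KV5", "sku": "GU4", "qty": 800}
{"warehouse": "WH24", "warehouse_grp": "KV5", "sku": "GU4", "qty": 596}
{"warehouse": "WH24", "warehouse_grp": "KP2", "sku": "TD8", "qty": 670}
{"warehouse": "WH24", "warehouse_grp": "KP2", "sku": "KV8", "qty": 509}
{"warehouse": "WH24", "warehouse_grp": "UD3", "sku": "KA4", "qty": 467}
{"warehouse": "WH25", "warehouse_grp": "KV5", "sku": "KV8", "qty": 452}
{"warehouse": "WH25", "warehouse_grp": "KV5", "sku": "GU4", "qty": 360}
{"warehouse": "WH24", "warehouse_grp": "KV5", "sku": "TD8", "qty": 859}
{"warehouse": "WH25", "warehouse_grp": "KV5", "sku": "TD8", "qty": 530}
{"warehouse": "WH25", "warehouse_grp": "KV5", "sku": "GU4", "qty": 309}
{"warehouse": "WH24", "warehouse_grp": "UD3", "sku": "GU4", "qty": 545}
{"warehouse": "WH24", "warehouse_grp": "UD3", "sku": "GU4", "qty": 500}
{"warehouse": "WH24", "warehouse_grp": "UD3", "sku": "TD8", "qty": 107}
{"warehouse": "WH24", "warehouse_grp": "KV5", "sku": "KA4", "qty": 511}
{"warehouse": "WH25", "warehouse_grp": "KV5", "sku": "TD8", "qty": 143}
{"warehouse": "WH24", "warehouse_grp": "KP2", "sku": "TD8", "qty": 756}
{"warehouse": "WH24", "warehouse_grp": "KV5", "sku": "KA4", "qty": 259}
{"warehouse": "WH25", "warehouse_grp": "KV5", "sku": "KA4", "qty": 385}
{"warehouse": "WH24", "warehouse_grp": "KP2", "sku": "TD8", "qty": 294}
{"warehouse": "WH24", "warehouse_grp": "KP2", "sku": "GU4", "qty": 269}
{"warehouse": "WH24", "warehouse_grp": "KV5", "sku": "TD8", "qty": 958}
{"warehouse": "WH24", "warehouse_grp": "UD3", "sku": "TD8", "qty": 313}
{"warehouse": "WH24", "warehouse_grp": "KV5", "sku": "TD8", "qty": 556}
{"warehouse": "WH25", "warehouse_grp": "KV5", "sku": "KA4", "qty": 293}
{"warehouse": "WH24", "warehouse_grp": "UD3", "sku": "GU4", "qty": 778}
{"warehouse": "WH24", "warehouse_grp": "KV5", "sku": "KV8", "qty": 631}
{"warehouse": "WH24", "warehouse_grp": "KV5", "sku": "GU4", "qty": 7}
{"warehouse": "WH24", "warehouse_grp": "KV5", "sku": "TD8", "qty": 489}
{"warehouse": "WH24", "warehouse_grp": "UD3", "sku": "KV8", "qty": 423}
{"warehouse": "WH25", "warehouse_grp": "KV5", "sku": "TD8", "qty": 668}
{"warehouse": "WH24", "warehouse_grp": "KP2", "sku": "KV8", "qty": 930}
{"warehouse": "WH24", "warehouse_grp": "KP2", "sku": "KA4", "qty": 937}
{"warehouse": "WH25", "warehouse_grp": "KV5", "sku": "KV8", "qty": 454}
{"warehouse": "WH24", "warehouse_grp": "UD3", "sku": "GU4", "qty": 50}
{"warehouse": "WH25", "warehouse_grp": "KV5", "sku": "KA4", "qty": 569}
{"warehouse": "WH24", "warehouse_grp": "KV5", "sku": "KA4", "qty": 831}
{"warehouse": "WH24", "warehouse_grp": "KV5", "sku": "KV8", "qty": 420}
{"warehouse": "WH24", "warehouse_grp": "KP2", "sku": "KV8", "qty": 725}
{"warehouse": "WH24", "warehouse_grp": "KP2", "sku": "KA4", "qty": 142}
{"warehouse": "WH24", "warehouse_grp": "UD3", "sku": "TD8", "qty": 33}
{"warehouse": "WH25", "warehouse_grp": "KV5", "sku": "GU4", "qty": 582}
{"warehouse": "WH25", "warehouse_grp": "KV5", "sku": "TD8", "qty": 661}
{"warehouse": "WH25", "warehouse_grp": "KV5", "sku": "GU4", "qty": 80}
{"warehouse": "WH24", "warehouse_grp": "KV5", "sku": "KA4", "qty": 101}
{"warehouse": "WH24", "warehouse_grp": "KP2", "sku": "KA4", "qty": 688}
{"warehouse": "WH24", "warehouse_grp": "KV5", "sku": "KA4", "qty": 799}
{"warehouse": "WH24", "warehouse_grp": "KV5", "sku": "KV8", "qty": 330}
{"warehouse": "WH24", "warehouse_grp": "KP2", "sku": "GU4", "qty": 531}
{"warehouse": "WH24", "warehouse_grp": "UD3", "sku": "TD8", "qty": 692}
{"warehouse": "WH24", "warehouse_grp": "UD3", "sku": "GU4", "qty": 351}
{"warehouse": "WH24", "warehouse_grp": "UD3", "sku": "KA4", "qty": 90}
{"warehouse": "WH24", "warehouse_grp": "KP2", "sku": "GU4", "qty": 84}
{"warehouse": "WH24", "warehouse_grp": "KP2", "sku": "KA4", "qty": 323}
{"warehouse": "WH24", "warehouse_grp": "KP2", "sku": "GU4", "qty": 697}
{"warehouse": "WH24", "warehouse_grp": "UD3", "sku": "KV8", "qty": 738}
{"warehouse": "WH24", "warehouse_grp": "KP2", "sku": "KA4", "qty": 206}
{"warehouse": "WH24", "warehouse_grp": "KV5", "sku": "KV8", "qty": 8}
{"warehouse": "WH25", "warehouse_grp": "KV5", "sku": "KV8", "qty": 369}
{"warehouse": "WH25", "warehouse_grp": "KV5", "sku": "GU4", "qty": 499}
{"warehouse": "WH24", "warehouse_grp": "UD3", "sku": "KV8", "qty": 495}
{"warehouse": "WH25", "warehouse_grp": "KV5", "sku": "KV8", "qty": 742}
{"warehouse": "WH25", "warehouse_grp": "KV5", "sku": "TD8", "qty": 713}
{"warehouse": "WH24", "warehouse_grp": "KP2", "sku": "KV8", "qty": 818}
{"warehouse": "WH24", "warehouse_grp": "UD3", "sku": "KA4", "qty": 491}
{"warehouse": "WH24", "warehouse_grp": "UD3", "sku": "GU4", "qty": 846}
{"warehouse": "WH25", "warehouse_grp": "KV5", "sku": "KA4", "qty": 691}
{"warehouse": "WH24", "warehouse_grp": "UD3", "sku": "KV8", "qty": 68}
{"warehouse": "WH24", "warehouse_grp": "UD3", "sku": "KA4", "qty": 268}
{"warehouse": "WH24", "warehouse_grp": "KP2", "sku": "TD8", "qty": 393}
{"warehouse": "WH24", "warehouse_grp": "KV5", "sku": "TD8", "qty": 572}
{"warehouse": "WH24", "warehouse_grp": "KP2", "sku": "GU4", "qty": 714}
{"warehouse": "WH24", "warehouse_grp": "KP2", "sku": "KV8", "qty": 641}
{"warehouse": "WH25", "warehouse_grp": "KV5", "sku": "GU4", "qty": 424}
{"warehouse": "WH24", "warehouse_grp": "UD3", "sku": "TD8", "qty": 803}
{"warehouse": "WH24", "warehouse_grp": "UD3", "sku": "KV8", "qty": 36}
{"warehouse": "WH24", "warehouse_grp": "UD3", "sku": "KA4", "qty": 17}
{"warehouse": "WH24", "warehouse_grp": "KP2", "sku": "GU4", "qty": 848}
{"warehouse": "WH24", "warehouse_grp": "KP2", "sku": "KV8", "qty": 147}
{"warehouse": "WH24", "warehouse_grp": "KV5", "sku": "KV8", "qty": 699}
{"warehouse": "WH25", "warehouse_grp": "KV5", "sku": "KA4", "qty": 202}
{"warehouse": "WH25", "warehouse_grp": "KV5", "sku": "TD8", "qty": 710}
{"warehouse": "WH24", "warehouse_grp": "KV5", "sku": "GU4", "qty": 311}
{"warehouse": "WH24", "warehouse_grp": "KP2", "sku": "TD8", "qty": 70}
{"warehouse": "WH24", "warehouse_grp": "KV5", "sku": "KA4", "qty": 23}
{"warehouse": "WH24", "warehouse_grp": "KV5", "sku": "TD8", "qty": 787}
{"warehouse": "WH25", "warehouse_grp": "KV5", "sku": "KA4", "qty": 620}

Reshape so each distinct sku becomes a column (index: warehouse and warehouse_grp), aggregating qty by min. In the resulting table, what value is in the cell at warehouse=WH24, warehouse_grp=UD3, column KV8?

Rows with warehouse=WH24, warehouse_grp=UD3 and sku=KV8: qty values are 723, 423, 738, 495, 68, 36.
min(723, 423, 738, 495, 68, 36) = 36.

36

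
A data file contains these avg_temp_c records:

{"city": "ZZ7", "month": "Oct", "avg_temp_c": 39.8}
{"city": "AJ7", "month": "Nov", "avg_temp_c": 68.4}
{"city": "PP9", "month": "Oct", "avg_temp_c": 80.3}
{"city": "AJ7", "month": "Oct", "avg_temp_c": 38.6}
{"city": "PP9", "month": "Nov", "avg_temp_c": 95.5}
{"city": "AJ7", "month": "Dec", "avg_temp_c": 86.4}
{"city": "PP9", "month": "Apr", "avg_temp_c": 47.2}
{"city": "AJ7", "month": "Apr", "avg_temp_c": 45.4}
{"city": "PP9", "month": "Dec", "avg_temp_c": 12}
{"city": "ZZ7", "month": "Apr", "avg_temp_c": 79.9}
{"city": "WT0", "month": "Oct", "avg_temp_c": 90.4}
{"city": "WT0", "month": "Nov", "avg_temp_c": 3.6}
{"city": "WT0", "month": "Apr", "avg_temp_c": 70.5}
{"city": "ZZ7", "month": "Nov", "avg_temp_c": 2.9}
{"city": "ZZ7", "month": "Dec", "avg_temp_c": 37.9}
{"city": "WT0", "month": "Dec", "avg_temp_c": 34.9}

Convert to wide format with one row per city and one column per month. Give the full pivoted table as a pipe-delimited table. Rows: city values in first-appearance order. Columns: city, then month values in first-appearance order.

| city | Oct | Nov | Dec | Apr |
| ZZ7 | 39.8 | 2.9 | 37.9 | 79.9 |
| AJ7 | 38.6 | 68.4 | 86.4 | 45.4 |
| PP9 | 80.3 | 95.5 | 12 | 47.2 |
| WT0 | 90.4 | 3.6 | 34.9 | 70.5 |

Columns: city plus the 4 distinct month values (Oct, Nov, Dec, Apr).
For example, row ZZ7 column Oct takes avg_temp_c=39.8 from the long row (ZZ7, Oct).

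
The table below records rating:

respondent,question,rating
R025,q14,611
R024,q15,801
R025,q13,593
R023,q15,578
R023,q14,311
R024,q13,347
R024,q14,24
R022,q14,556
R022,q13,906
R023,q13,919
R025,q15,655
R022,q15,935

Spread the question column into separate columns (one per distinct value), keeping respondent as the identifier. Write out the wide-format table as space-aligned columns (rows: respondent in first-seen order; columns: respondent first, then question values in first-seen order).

Columns: respondent plus the 3 distinct question values (q14, q15, q13).
For example, row R025 column q14 takes rating=611 from the long row (R025, q14).

respondent  q14  q15  q13
R025        611  655  593
R024        24   801  347
R023        311  578  919
R022        556  935  906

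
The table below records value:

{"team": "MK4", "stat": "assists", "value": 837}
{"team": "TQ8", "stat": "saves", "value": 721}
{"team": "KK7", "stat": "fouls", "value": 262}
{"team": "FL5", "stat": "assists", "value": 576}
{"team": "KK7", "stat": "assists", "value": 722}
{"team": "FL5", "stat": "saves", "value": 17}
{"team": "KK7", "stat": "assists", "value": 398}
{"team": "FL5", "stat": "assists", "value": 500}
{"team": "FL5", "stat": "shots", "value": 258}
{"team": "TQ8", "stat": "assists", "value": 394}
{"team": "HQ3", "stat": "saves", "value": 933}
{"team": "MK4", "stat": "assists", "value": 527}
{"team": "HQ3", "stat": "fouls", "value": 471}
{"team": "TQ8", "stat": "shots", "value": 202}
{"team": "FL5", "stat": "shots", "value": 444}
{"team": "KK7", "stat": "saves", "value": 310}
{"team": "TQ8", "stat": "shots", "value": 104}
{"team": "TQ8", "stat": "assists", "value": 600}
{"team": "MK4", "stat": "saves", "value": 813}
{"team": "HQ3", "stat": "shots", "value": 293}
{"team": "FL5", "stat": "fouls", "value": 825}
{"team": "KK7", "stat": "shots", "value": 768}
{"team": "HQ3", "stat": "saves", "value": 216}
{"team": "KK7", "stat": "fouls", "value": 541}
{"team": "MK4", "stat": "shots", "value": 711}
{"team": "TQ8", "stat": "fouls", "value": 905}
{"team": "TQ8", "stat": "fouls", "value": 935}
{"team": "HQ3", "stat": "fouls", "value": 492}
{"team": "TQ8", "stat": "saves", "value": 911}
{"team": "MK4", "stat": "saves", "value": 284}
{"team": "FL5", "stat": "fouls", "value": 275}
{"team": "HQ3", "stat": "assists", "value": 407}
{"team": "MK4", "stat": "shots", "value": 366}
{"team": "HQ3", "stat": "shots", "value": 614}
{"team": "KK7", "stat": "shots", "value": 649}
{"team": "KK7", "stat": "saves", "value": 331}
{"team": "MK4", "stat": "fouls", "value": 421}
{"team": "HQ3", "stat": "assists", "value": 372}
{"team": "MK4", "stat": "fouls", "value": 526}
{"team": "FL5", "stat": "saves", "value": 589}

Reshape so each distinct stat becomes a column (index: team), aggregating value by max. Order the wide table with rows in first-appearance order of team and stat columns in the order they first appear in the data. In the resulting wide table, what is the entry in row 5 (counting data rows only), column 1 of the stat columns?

407

With rows in first-appearance order of team, row 5 is team=HQ3. stat columns in first-appearance order: assists, saves, fouls, shots; column 1 is assists.
Long rows with team=HQ3, stat=assists: max(407, 372) = 407.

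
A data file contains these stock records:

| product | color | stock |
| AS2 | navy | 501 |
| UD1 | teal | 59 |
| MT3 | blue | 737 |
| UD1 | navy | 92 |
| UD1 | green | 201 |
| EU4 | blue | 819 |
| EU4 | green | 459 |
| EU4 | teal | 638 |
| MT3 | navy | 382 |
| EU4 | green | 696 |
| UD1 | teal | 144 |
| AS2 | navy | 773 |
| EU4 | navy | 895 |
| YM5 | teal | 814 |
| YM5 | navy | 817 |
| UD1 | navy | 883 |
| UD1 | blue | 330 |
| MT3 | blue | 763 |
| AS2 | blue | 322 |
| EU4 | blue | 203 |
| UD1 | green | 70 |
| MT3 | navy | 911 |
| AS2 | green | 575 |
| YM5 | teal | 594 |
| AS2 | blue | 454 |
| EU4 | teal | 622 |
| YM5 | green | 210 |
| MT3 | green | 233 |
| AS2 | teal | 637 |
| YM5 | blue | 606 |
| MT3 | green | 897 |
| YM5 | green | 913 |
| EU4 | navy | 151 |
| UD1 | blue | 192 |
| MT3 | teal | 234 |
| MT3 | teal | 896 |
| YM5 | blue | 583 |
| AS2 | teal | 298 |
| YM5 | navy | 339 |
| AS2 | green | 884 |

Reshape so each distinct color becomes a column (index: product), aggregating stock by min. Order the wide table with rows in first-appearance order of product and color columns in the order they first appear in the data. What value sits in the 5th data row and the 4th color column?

210

With rows in first-appearance order of product, row 5 is product=YM5. color columns in first-appearance order: navy, teal, blue, green; column 4 is green.
Long rows with product=YM5, color=green: min(210, 913) = 210.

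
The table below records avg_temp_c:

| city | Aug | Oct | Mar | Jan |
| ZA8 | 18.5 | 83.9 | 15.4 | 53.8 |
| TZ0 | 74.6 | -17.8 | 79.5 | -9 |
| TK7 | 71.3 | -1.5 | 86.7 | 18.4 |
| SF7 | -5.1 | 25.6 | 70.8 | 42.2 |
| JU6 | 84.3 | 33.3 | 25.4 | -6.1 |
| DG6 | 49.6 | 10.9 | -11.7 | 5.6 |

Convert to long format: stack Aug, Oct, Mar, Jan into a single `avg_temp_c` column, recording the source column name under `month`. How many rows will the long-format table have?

6 city values × 4 melted columns = 24 rows.

24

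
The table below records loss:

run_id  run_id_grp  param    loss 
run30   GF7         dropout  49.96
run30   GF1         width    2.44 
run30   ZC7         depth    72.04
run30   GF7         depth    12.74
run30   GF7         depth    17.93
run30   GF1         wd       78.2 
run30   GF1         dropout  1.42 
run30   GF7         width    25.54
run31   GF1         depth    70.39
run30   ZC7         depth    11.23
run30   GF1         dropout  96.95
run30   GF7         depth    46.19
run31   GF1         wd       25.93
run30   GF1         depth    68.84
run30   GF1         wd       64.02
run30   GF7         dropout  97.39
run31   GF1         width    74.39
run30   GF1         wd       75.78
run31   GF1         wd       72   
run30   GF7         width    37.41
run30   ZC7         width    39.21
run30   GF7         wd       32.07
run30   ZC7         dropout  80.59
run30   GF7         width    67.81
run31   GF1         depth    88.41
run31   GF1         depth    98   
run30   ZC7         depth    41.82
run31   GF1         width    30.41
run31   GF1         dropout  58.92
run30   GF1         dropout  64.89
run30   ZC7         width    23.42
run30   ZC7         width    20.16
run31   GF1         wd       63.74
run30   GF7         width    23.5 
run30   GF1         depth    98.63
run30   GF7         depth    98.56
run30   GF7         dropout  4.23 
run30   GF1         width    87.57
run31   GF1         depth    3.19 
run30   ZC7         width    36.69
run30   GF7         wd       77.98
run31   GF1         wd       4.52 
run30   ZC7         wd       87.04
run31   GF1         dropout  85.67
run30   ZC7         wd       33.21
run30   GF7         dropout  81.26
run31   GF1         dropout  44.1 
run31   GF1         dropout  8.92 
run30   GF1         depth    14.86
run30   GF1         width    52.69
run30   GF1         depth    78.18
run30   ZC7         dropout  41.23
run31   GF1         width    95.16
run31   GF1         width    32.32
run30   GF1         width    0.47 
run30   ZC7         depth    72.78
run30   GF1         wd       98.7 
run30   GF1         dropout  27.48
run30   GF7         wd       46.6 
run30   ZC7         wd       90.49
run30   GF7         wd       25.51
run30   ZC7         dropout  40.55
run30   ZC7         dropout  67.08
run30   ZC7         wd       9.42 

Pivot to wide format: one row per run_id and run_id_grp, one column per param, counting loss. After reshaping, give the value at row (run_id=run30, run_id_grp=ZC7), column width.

Rows with run_id=run30, run_id_grp=ZC7 and param=width: loss values are 39.21, 23.42, 20.16, 36.69.
4 rows match — count = 4.

4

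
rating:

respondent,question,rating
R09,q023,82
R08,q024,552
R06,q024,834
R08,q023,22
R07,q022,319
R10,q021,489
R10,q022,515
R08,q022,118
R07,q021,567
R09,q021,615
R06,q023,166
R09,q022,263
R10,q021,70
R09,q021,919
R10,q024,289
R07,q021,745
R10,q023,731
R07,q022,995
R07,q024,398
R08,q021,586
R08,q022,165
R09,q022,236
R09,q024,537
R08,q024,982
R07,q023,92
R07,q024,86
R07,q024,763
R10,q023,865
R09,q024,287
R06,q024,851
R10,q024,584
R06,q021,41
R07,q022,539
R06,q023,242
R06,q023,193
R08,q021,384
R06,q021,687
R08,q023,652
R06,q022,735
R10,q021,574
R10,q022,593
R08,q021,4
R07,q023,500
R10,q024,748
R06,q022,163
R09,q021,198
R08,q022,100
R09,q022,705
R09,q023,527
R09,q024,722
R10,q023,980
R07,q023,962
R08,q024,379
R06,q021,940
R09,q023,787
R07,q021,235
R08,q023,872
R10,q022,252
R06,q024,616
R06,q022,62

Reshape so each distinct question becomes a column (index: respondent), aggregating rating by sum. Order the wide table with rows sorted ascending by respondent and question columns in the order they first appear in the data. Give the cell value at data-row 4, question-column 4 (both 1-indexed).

With rows sorted ascending by respondent, row 4 is respondent=R09. question columns in first-appearance order: q023, q024, q022, q021; column 4 is q021.
Long rows with respondent=R09, question=q021: 615 + 919 + 198 = 1732.

1732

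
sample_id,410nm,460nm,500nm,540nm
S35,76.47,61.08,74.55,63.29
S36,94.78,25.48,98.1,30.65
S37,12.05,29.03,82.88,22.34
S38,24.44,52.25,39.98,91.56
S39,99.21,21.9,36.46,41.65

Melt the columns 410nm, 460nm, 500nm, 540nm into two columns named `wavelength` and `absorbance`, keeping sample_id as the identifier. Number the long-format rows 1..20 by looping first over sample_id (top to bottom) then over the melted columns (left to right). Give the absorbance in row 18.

20 rows total (5 × 4). Row 18: index ⌊(18-1)/4⌋ = 4 into sample_id → S39; (18-1) mod 4 = 1 into the melted columns → 460nm.
So row 18 is (S39, 460nm, 21.9); absorbance = 21.9.

21.9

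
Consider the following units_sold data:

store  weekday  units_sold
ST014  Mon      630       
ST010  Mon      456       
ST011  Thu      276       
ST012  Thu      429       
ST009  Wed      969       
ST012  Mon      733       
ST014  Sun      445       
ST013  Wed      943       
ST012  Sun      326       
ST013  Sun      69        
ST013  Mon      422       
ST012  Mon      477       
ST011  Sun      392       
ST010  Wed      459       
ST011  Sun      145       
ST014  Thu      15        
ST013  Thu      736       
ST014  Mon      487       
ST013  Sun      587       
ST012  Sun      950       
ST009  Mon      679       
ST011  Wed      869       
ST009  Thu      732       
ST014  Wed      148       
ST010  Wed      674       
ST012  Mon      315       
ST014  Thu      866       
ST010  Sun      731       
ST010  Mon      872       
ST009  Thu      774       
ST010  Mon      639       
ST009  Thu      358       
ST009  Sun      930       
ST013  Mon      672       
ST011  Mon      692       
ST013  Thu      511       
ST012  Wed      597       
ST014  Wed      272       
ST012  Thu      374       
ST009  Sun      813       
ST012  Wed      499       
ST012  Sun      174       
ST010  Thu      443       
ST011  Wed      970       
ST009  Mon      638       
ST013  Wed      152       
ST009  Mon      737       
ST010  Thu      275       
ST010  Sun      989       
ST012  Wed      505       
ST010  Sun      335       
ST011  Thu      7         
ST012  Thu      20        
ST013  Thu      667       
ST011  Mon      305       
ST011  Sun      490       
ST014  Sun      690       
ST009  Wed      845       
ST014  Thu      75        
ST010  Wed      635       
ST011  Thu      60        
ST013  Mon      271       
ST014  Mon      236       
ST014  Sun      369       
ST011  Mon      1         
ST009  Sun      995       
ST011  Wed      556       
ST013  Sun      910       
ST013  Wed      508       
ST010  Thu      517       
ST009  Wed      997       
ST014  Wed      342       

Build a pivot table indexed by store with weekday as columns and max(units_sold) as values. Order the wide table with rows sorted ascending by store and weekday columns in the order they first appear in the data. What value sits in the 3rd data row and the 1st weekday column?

692

With rows sorted ascending by store, row 3 is store=ST011. weekday columns in first-appearance order: Mon, Thu, Wed, Sun; column 1 is Mon.
Long rows with store=ST011, weekday=Mon: max(692, 305, 1) = 692.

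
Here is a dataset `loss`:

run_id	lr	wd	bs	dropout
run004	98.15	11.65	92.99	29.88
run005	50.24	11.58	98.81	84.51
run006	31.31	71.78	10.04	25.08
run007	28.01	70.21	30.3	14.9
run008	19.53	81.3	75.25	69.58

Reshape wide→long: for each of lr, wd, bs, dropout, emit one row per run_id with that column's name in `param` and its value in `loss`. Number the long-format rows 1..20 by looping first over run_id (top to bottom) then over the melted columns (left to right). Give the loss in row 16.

14.9

20 rows total (5 × 4). Row 16: index ⌊(16-1)/4⌋ = 3 into run_id → run007; (16-1) mod 4 = 3 into the melted columns → dropout.
So row 16 is (run007, dropout, 14.9); loss = 14.9.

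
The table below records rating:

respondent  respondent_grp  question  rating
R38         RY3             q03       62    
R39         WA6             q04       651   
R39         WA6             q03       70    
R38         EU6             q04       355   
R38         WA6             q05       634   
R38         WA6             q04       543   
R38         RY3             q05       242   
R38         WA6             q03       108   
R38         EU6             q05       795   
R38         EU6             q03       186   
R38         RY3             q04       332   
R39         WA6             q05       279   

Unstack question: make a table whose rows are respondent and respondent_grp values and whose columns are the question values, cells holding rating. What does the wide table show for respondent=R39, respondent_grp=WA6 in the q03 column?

70

Wide layout: rows indexed by respondent and respondent_grp, columns are the 3 distinct question values (q03, q04, q05).
Cell (respondent=R39, respondent_grp=WA6, question=q03) draws from the long row where respondent=R39, respondent_grp=WA6 and question=q03, which has rating=70.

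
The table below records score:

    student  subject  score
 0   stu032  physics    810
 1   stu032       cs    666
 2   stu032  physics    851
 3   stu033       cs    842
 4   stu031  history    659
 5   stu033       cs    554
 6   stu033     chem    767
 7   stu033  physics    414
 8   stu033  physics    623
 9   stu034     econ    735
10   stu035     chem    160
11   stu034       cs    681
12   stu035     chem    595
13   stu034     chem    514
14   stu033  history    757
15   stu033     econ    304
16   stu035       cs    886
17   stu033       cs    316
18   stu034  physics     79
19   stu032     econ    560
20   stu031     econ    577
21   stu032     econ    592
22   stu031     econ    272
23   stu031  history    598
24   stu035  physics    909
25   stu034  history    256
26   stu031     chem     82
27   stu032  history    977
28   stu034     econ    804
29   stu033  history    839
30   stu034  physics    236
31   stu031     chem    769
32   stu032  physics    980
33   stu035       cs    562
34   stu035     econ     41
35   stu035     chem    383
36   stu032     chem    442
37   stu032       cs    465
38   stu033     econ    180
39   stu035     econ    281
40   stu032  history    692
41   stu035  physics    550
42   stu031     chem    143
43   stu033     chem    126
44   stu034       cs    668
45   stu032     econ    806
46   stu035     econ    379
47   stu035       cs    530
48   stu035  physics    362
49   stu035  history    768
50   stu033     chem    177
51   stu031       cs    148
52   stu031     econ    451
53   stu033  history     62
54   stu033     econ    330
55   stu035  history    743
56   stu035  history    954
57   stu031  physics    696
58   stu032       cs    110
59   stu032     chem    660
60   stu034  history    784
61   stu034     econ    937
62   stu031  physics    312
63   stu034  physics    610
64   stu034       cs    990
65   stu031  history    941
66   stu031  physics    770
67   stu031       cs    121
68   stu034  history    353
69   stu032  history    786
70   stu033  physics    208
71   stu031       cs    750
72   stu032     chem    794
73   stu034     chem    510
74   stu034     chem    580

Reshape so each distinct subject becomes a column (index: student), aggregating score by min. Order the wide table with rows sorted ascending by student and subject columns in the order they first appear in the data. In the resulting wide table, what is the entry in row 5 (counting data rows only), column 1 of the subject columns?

362

With rows sorted ascending by student, row 5 is student=stu035. subject columns in first-appearance order: physics, cs, history, chem, econ; column 1 is physics.
Long rows with student=stu035, subject=physics: min(909, 550, 362) = 362.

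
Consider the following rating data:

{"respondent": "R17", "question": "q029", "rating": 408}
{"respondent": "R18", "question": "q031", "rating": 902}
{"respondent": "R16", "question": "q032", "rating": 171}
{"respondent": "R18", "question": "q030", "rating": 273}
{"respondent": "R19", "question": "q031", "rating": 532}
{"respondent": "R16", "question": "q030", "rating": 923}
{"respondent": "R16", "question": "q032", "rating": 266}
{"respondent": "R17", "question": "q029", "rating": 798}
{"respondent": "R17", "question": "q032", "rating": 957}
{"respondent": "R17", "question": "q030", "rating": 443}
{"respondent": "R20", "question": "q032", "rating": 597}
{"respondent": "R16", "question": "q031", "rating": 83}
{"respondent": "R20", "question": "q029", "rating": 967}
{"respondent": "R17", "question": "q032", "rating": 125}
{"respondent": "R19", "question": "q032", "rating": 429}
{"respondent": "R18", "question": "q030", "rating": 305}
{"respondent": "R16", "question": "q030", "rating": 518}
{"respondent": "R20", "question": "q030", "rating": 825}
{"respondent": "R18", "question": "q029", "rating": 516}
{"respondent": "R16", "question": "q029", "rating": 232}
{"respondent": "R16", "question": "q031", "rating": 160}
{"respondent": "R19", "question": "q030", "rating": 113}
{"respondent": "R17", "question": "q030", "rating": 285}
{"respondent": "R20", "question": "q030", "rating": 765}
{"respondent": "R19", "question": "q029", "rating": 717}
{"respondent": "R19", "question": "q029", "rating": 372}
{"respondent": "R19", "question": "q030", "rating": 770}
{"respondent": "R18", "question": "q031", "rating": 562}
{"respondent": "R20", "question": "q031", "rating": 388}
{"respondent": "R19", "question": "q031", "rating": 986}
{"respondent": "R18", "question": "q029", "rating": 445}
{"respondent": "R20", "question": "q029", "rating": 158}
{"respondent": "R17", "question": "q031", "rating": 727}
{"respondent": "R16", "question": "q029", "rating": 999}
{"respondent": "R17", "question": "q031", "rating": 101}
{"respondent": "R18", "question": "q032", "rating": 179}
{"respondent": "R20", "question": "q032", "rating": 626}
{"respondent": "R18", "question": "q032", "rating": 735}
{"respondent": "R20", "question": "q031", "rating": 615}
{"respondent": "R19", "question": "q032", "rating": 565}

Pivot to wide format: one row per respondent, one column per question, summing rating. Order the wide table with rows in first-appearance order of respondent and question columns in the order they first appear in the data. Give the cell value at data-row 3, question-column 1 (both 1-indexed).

With rows in first-appearance order of respondent, row 3 is respondent=R16. question columns in first-appearance order: q029, q031, q032, q030; column 1 is q029.
Long rows with respondent=R16, question=q029: 232 + 999 = 1231.

1231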